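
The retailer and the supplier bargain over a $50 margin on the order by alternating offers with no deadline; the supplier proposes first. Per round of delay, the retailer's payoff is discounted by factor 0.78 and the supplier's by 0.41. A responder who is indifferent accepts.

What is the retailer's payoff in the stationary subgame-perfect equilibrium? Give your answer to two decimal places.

When the supplier proposes, the retailer accepts any offer worth at least 0.78 times what the retailer would get by proposing next round; and vice versa.
This gives x = 50 − 0.78y and y = 50 − 0.41x, where x and y are each side's share when it proposes.
Hence (1 − 0.78·0.41)x = 50(1 − 0.78), i.e. 0.6802·x = 11.
x ≈ 16.1717; the retailer's share is 50 − x ≈ 33.8283.

33.83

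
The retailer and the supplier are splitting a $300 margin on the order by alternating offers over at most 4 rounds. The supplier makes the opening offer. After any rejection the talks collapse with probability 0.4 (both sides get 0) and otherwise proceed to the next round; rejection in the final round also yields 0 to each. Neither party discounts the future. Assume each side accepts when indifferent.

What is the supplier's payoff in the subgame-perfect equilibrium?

By backward induction:
Round 4 (the retailer proposes): the supplier will accept anything ≥ 0, so the retailer offers 0 and keeps 300.
Round 3 (the supplier proposes): rejecting gives the retailer an expected 0.6 × 300 = 180; the supplier offers that and keeps 120.
Round 2 (the retailer proposes): rejecting gives the supplier an expected 0.6 × 120 = 72. The retailer offers 72 and keeps 300 − 72 = 228.
Round 1 (the supplier proposes): rejecting gives the retailer an expected 0.6 × 228 = 136.8. The supplier offers 136.8 and keeps 300 − 136.8 = 163.2.

163.2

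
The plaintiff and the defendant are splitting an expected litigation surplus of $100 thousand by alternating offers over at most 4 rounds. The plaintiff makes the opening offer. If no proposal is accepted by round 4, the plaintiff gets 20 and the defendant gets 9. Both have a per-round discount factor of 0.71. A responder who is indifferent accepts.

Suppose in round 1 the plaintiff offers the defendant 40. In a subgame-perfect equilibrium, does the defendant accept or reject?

Reject

Round 4 (the defendant proposes): the plaintiff gets 20 if talks fail, so the defendant offers 20 and keeps 80.
Round 3 (the plaintiff proposes): the defendant can get 80 next round, worth 0.71 × 80 = 56.8 now; the plaintiff offers that and keeps 43.2.
Round 2 (the defendant proposes): the plaintiff can get 43.2 next round, worth 0.71 × 43.2 = 30.672 now; the defendant offers that and keeps 69.328.
So by rejecting in round 1, the defendant gets 69.328 next round, worth 0.71 × 69.328 = 49.22288 now.
Offer 40 < 49.22288, so the defendant rejects.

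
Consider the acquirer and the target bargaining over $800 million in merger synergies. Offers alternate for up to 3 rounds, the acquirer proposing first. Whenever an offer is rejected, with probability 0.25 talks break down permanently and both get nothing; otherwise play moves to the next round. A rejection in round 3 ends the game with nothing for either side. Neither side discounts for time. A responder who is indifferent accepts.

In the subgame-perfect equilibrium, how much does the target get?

150

By backward induction:
Round 3 (the acquirer proposes): rejection yields 0 for the target; the acquirer offers 0 and keeps 800.
Round 2 (the target proposes): rejecting gives the acquirer an expected 0.75 × 800 = 600. The target offers 600 and keeps 800 − 600 = 200.
Round 1 (the acquirer proposes): rejecting gives the target an expected 0.75 × 200 = 150. The acquirer offers 150 and keeps 800 − 150 = 650.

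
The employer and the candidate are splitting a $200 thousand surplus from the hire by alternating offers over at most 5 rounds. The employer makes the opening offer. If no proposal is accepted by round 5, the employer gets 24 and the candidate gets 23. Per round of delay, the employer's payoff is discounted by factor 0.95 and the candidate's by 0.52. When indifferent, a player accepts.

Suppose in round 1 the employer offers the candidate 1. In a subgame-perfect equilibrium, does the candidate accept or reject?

Round 5 (the employer proposes): the candidate gets 23 if talks fail, so the employer offers 23 and keeps 177.
Round 4 (the candidate proposes): the employer can get 177 next round, worth 0.95 × 177 = 168.15 now. The candidate offers 168.15 and keeps 200 − 168.15 = 31.85.
Round 3 (the employer proposes): the candidate can get 31.85 next round, worth 0.52 × 31.85 = 16.562 now. The employer offers 16.562 and keeps 200 − 16.562 = 183.438.
Round 2 (the candidate proposes): the employer can get 183.438 next round, worth 0.95 × 183.438 = 174.2661 now. The candidate offers 174.2661 and keeps 200 − 174.2661 = 25.7339.
So by rejecting in round 1, the candidate gets 25.7339 next round, worth 0.52 × 25.7339 = 13.381628 now.
Offer 1 < 13.381628, so the candidate rejects.

Reject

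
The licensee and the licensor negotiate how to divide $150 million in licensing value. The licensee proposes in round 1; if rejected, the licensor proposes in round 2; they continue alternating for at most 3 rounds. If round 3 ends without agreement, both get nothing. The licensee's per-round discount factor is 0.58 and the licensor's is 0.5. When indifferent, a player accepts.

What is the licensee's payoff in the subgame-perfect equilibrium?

Round 3 (the licensee proposes): the licensor will accept anything ≥ 0, so the licensee offers 0 and keeps 150.
Round 2 (the licensor proposes): the licensee can get 150 next round, worth 0.58 × 150 = 87 now; the licensor offers that and keeps 63.
Round 1 (the licensee proposes): the licensor can get 63 next round, worth 0.5 × 63 = 31.5 now, so the licensee offers 31.5, keeping 118.5.

118.5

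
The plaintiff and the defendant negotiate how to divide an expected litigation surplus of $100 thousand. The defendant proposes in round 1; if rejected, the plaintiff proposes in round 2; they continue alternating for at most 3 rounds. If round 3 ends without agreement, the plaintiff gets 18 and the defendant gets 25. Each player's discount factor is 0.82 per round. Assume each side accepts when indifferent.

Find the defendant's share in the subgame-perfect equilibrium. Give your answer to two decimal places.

Round 3 (the defendant proposes): the plaintiff gets 18 if talks fail, so the defendant offers 18 and keeps 82.
Round 2 (the plaintiff proposes): the defendant can get 82 next round, worth 0.82 × 82 = 67.24 now, so the plaintiff offers 67.24, keeping 32.76.
Round 1 (the defendant proposes): the plaintiff can get 32.76 next round, worth 0.82 × 32.76 = 26.8632 now. The defendant offers 26.8632 and keeps 100 − 26.8632 = 73.1368.

73.14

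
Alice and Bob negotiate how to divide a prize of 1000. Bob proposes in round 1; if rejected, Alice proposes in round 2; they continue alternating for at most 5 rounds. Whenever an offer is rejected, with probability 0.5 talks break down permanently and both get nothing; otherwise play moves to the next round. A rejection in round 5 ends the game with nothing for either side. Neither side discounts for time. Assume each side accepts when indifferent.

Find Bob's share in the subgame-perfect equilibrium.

Round 5 (Bob proposes): rejection yields 0 for Alice; Bob offers 0 and keeps 1000.
Round 4 (Alice proposes): rejecting gives Bob an expected 0.5 × 1000 = 500. Alice offers 500 and keeps 1000 − 500 = 500.
Round 3 (Bob proposes): rejecting gives Alice an expected 0.5 × 500 = 250; Bob offers that and keeps 750.
Round 2 (Alice proposes): rejecting gives Bob an expected 0.5 × 750 = 375; Alice offers that and keeps 625.
Round 1 (Bob proposes): rejecting gives Alice an expected 0.5 × 625 = 312.5, so Bob offers 312.5, keeping 687.5.

687.5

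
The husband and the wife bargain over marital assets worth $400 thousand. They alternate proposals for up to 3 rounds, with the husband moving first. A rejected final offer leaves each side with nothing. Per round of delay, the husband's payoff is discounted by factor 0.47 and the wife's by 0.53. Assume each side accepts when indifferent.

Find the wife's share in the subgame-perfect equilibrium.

Round 3 (the husband proposes): rejection yields 0 for the wife; the husband offers 0 and keeps 400.
Round 2 (the wife proposes): the husband can get 400 next round, worth 0.47 × 400 = 188 now. The wife offers 188 and keeps 400 − 188 = 212.
Round 1 (the husband proposes): the wife can get 212 next round, worth 0.53 × 212 = 112.36 now; the husband offers that and keeps 287.64.

112.36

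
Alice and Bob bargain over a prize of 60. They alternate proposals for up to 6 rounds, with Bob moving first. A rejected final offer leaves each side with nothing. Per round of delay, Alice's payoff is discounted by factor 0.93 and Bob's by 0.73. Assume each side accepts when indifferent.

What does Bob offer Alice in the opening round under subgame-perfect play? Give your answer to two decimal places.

51.01

Solve by backward induction from round 6.
Round 6 (Alice proposes): Bob will accept anything ≥ 0, so Alice offers 0 and keeps 60.
Round 5 (Bob proposes): Alice can get 60 next round, worth 0.93 × 60 = 55.8 now. Bob offers 55.8 and keeps 60 − 55.8 = 4.2.
Round 4 (Alice proposes): Bob can get 4.2 next round, worth 0.73 × 4.2 = 3.066 now; Alice offers that and keeps 56.934.
Round 3 (Bob proposes): Alice can get 56.934 next round, worth 0.93 × 56.934 = 52.94862 now; Bob offers that and keeps 7.05138.
Round 2 (Alice proposes): Bob can get 7.05138 next round, worth 0.73 × 7.05138 = 5.1475074 now, so Alice offers 5.1475074, keeping 54.8524926.
Round 1 (Bob proposes): Alice can get 54.8524926 next round, worth 0.93 × 54.8524926 = 51.012818118 now; Bob offers that and keeps 8.987181882.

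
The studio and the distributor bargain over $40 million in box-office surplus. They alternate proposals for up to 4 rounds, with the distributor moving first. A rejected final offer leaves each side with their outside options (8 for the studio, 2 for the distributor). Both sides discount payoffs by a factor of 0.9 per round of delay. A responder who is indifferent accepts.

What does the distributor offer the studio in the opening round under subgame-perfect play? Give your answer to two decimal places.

31.30

Work backward from the last round.
Round 4 (the studio proposes): the distributor gets 2 if talks fail, so the studio offers 2 and keeps 38.
Round 3 (the distributor proposes): the studio can get 38 next round, worth 0.9 × 38 = 34.2 now. The distributor offers 34.2 and keeps 40 − 34.2 = 5.8.
Round 2 (the studio proposes): the distributor can get 5.8 next round, worth 0.9 × 5.8 = 5.22 now. The studio offers 5.22 and keeps 40 − 5.22 = 34.78.
Round 1 (the distributor proposes): the studio can get 34.78 next round, worth 0.9 × 34.78 = 31.302 now. The distributor offers 31.302 and keeps 40 − 31.302 = 8.698.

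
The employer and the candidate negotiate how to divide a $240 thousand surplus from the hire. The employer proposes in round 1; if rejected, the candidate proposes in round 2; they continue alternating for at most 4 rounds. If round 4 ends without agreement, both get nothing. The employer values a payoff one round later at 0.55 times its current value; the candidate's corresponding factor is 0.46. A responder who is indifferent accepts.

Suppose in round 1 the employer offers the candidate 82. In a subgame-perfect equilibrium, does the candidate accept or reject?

Round 4 (the candidate proposes): the employer will accept anything ≥ 0, so the candidate offers 0 and keeps 240.
Round 3 (the employer proposes): the candidate can get 240 next round, worth 0.46 × 240 = 110.4 now. The employer offers 110.4 and keeps 240 − 110.4 = 129.6.
Round 2 (the candidate proposes): the employer can get 129.6 next round, worth 0.55 × 129.6 = 71.28 now, so the candidate offers 71.28, keeping 168.72.
So by rejecting in round 1, the candidate gets 168.72 next round, worth 0.46 × 168.72 = 77.6112 now.
Offer 82 ≥ 77.6112, so the candidate accepts.

Accept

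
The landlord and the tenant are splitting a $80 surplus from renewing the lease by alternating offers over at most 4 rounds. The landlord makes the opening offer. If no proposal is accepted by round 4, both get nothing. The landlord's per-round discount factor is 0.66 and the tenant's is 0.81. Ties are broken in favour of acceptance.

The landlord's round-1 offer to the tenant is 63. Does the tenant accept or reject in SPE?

Accept

Round 4 (the tenant proposes): rejection yields 0 for the landlord; the tenant offers 0 and keeps 80.
Round 3 (the landlord proposes): the tenant can get 80 next round, worth 0.81 × 80 = 64.8 now. The landlord offers 64.8 and keeps 80 − 64.8 = 15.2.
Round 2 (the tenant proposes): the landlord can get 15.2 next round, worth 0.66 × 15.2 = 10.032 now; the tenant offers that and keeps 69.968.
So by rejecting in round 1, the tenant gets 69.968 next round, worth 0.81 × 69.968 = 56.67408 now.
Offer 63 ≥ 56.67408, so the tenant accepts.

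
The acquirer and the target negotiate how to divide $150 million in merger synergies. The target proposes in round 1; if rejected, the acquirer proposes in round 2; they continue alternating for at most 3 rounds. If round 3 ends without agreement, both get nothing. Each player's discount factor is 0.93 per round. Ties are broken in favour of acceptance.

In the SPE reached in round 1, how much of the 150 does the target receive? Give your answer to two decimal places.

By backward induction:
Round 3 (the target proposes): the acquirer will accept anything ≥ 0, so the target offers 0 and keeps 150.
Round 2 (the acquirer proposes): the target can get 150 next round, worth 0.93 × 150 = 139.5 now, so the acquirer offers 139.5, keeping 10.5.
Round 1 (the target proposes): the acquirer can get 10.5 next round, worth 0.93 × 10.5 = 9.765 now; the target offers that and keeps 140.235.

140.24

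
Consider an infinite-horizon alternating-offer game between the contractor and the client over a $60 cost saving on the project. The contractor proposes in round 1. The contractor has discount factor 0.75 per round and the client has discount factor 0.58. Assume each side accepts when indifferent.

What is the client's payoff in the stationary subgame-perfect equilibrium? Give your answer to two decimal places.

15.40

Let x be the contractor's share when the contractor proposes and y be the client's share when the client proposes.
The client accepts iff offered ≥ 0.58·y, so x = 60 − 0.58y. Symmetrically y = 60 − 0.75x.
Substituting: x = 60 − 0.58(60 − 0.75x), giving x(1 − 0.75·0.58) = 60(1 − 0.58).
So x = 60 × 0.42 / 0.565 ≈ 44.6018, and the client receives 60 − x ≈ 15.3982.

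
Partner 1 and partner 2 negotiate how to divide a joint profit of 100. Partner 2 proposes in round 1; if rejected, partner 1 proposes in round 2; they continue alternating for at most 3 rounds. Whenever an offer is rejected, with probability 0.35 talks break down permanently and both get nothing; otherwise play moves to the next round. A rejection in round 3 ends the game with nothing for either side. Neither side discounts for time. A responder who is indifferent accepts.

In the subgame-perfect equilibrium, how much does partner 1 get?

Round 3 (partner 2 proposes): partner 1 will accept anything ≥ 0, so partner 2 offers 0 and keeps 100.
Round 2 (partner 1 proposes): rejecting gives partner 2 an expected 0.65 × 100 = 65. Partner 1 offers 65 and keeps 100 − 65 = 35.
Round 1 (partner 2 proposes): rejecting gives partner 1 an expected 0.65 × 35 = 22.75; partner 2 offers that and keeps 77.25.

22.75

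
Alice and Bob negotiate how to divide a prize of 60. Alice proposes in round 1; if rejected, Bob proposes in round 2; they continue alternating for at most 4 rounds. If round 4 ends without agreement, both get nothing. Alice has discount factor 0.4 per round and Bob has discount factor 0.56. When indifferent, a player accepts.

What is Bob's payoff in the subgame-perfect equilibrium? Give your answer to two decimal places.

Round 4 (Bob proposes): Alice will accept anything ≥ 0, so Bob offers 0 and keeps 60.
Round 3 (Alice proposes): Bob can get 60 next round, worth 0.56 × 60 = 33.6 now. Alice offers 33.6 and keeps 60 − 33.6 = 26.4.
Round 2 (Bob proposes): Alice can get 26.4 next round, worth 0.4 × 26.4 = 10.56 now; Bob offers that and keeps 49.44.
Round 1 (Alice proposes): Bob can get 49.44 next round, worth 0.56 × 49.44 = 27.6864 now; Alice offers that and keeps 32.3136.

27.69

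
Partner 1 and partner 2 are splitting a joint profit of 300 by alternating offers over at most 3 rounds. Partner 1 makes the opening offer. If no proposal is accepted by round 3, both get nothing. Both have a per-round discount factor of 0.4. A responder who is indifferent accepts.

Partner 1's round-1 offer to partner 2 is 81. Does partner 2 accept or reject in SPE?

Work out partner 2's continuation value if the offer is rejected.
Round 3 (partner 1 proposes): rejection yields 0 for partner 2; partner 1 offers 0 and keeps 300.
Round 2 (partner 2 proposes): partner 1 can get 300 next round, worth 0.4 × 300 = 120 now, so partner 2 offers 120, keeping 180.
So by rejecting in round 1, partner 2 gets 180 next round, worth 0.4 × 180 = 72 now.
Offer 81 ≥ 72, so partner 2 accepts.

Accept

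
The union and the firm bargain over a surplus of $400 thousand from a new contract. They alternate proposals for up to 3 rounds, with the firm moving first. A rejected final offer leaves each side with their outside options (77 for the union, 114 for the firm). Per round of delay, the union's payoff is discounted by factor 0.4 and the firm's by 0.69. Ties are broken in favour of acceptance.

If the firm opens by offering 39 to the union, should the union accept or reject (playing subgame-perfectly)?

Round 3 (the firm proposes): the union gets 77 if talks fail, so the firm offers 77 and keeps 323.
Round 2 (the union proposes): the firm can get 323 next round, worth 0.69 × 323 = 222.87 now. The union offers 222.87 and keeps 400 − 222.87 = 177.13.
So by rejecting in round 1, the union gets 177.13 next round, worth 0.4 × 177.13 = 70.852 now.
Offer 39 < 70.852, so the union rejects.

Reject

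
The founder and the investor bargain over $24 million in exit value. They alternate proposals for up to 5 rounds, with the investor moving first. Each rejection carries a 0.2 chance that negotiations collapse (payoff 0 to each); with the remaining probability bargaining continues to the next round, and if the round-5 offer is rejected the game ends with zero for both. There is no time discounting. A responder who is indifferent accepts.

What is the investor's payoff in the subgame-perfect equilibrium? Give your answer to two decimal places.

Round 5 (the investor proposes): the founder will accept anything ≥ 0, so the investor offers 0 and keeps 24.
Round 4 (the founder proposes): rejecting gives the investor an expected 0.8 × 24 = 19.2; the founder offers that and keeps 4.8.
Round 3 (the investor proposes): rejecting gives the founder an expected 0.8 × 4.8 = 3.84, so the investor offers 3.84, keeping 20.16.
Round 2 (the founder proposes): rejecting gives the investor an expected 0.8 × 20.16 = 16.128, so the founder offers 16.128, keeping 7.872.
Round 1 (the investor proposes): rejecting gives the founder an expected 0.8 × 7.872 = 6.2976, so the investor offers 6.2976, keeping 17.7024.

17.70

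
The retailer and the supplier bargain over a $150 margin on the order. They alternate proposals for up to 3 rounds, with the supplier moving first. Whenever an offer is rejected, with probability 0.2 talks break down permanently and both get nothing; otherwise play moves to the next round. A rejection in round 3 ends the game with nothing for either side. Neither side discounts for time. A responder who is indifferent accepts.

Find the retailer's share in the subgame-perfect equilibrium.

Round 3 (the supplier proposes): rejection yields 0 for the retailer; the supplier offers 0 and keeps 150.
Round 2 (the retailer proposes): rejecting gives the supplier an expected 0.8 × 150 = 120; the retailer offers that and keeps 30.
Round 1 (the supplier proposes): rejecting gives the retailer an expected 0.8 × 30 = 24; the supplier offers that and keeps 126.

24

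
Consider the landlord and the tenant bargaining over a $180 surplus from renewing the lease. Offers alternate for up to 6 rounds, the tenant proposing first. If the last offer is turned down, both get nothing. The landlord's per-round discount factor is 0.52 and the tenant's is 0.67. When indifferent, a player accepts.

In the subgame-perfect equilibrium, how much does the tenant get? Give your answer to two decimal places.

126.99

Round 6 (the landlord proposes): rejection yields 0 for the tenant; the landlord offers 0 and keeps 180.
Round 5 (the tenant proposes): the landlord can get 180 next round, worth 0.52 × 180 = 93.6 now. The tenant offers 93.6 and keeps 180 − 93.6 = 86.4.
Round 4 (the landlord proposes): the tenant can get 86.4 next round, worth 0.67 × 86.4 = 57.888 now, so the landlord offers 57.888, keeping 122.112.
Round 3 (the tenant proposes): the landlord can get 122.112 next round, worth 0.52 × 122.112 = 63.49824 now, so the tenant offers 63.49824, keeping 116.50176.
Round 2 (the landlord proposes): the tenant can get 116.50176 next round, worth 0.67 × 116.50176 = 78.0561792 now; the landlord offers that and keeps 101.9438208.
Round 1 (the tenant proposes): the landlord can get 101.9438208 next round, worth 0.52 × 101.9438208 = 53.010786816 now, so the tenant offers 53.010786816, keeping 126.989213184.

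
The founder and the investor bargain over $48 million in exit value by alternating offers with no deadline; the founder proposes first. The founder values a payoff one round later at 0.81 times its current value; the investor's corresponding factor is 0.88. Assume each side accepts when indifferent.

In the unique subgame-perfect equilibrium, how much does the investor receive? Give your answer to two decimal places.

27.94

Let x be the founder's share when the founder proposes and y be the investor's share when the investor proposes.
The investor accepts iff offered ≥ 0.88·y, so x = 48 − 0.88y. Symmetrically y = 48 − 0.81x.
Substituting: x = 48 − 0.88(48 − 0.81x), giving x(1 − 0.81·0.88) = 48(1 − 0.88).
So x = 48 × 0.12 / 0.2872 ≈ 20.0557, and the investor receives 48 − x ≈ 27.9443.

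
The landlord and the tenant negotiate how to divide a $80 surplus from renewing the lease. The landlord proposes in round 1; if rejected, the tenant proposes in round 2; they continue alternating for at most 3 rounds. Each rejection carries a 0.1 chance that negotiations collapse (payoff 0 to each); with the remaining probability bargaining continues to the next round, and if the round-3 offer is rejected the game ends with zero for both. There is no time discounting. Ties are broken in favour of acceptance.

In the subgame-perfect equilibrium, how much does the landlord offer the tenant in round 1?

7.2

Round 3 (the landlord proposes): rejection yields 0 for the tenant; the landlord offers 0 and keeps 80.
Round 2 (the tenant proposes): rejecting gives the landlord an expected 0.9 × 80 = 72. The tenant offers 72 and keeps 80 − 72 = 8.
Round 1 (the landlord proposes): rejecting gives the tenant an expected 0.9 × 8 = 7.2, so the landlord offers 7.2, keeping 72.8.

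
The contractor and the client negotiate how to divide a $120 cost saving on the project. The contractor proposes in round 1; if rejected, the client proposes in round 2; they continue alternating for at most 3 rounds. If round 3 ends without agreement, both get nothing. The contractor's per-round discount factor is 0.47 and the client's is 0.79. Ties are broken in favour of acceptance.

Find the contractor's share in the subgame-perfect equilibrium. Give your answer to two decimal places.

By backward induction:
Round 3 (the contractor proposes): rejection yields 0 for the client; the contractor offers 0 and keeps 120.
Round 2 (the client proposes): the contractor can get 120 next round, worth 0.47 × 120 = 56.4 now, so the client offers 56.4, keeping 63.6.
Round 1 (the contractor proposes): the client can get 63.6 next round, worth 0.79 × 63.6 = 50.244 now; the contractor offers that and keeps 69.756.

69.76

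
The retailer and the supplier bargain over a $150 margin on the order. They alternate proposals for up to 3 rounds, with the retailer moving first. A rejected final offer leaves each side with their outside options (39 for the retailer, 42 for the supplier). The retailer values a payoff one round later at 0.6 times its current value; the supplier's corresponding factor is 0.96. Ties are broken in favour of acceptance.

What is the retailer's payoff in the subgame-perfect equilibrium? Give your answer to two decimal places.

Round 3 (the retailer proposes): the supplier gets 42 if talks fail, so the retailer offers 42 and keeps 108.
Round 2 (the supplier proposes): the retailer can get 108 next round, worth 0.6 × 108 = 64.8 now; the supplier offers that and keeps 85.2.
Round 1 (the retailer proposes): the supplier can get 85.2 next round, worth 0.96 × 85.2 = 81.792 now; the retailer offers that and keeps 68.208.

68.21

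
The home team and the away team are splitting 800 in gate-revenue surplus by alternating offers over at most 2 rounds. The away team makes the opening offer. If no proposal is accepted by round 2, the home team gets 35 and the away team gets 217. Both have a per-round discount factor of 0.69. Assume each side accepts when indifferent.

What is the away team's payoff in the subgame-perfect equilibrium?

397.73

Round 2 (the home team proposes): the away team gets 217 if talks fail, so the home team offers 217 and keeps 583.
Round 1 (the away team proposes): the home team can get 583 next round, worth 0.69 × 583 = 402.27 now, so the away team offers 402.27, keeping 397.73.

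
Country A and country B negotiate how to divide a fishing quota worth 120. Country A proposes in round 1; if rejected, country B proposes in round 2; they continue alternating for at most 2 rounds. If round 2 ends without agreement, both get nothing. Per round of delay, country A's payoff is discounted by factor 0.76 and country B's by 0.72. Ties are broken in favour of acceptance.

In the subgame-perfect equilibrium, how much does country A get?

33.6

Round 2 (country B proposes): country A will accept anything ≥ 0, so country B offers 0 and keeps 120.
Round 1 (country A proposes): country B can get 120 next round, worth 0.72 × 120 = 86.4 now, so country A offers 86.4, keeping 33.6.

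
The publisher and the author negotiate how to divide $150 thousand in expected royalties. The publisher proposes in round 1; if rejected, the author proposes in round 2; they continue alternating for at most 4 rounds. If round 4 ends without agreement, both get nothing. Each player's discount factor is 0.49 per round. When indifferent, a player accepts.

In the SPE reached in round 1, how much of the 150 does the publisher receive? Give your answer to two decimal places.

94.87

Round 4 (the author proposes): rejection yields 0 for the publisher; the author offers 0 and keeps 150.
Round 3 (the publisher proposes): the author can get 150 next round, worth 0.49 × 150 = 73.5 now, so the publisher offers 73.5, keeping 76.5.
Round 2 (the author proposes): the publisher can get 76.5 next round, worth 0.49 × 76.5 = 37.485 now; the author offers that and keeps 112.515.
Round 1 (the publisher proposes): the author can get 112.515 next round, worth 0.49 × 112.515 = 55.13235 now. The publisher offers 55.13235 and keeps 150 − 55.13235 = 94.86765.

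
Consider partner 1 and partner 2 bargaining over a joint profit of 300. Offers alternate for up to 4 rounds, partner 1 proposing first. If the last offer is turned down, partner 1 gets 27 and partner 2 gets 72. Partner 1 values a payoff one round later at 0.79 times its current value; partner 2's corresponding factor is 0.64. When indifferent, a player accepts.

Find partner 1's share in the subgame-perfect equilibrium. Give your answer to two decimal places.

171.34

Solve by backward induction from round 4.
Round 4 (partner 2 proposes): partner 1 gets 27 if talks fail, so partner 2 offers 27 and keeps 273.
Round 3 (partner 1 proposes): partner 2 can get 273 next round, worth 0.64 × 273 = 174.72 now, so partner 1 offers 174.72, keeping 125.28.
Round 2 (partner 2 proposes): partner 1 can get 125.28 next round, worth 0.79 × 125.28 = 98.9712 now; partner 2 offers that and keeps 201.0288.
Round 1 (partner 1 proposes): partner 2 can get 201.0288 next round, worth 0.64 × 201.0288 = 128.658432 now; partner 1 offers that and keeps 171.341568.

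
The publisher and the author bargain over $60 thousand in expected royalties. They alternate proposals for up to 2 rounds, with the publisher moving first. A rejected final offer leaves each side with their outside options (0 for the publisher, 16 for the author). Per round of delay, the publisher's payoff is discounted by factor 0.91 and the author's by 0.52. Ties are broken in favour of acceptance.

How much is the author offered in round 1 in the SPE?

31.2

Round 2 (the author proposes): the publisher will accept anything ≥ 0, so the author offers 0 and keeps 60.
Round 1 (the publisher proposes): the author can get 60 next round, worth 0.52 × 60 = 31.2 now, so the publisher offers 31.2, keeping 28.8.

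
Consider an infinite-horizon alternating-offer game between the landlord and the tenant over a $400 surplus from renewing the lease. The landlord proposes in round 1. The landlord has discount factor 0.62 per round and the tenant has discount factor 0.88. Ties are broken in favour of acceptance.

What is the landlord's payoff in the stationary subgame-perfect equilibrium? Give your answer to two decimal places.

105.63

When the landlord proposes, the tenant accepts any offer worth at least 0.88 times what the tenant would get by proposing next round; and vice versa.
This gives x = 400 − 0.88y and y = 400 − 0.62x, where x and y are each side's share when it proposes.
Hence (1 − 0.88·0.62)x = 400(1 − 0.88), i.e. 0.4544·x = 48.
x ≈ 105.6338; the tenant's share is 400 − x ≈ 294.3662.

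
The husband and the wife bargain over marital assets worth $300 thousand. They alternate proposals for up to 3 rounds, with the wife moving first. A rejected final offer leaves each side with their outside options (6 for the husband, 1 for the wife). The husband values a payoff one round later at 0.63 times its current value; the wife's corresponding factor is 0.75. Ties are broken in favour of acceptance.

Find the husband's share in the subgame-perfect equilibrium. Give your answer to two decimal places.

Round 3 (the wife proposes): the husband gets 6 if talks fail, so the wife offers 6 and keeps 294.
Round 2 (the husband proposes): the wife can get 294 next round, worth 0.75 × 294 = 220.5 now; the husband offers that and keeps 79.5.
Round 1 (the wife proposes): the husband can get 79.5 next round, worth 0.63 × 79.5 = 50.085 now; the wife offers that and keeps 249.915.

50.09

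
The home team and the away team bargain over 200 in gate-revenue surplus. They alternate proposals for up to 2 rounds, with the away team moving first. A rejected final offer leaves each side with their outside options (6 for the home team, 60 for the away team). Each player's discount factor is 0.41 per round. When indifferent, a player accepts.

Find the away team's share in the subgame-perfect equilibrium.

Solve by backward induction from round 2.
Round 2 (the home team proposes): the away team gets 60 if talks fail, so the home team offers 60 and keeps 140.
Round 1 (the away team proposes): the home team can get 140 next round, worth 0.41 × 140 = 57.4 now; the away team offers that and keeps 142.6.

142.6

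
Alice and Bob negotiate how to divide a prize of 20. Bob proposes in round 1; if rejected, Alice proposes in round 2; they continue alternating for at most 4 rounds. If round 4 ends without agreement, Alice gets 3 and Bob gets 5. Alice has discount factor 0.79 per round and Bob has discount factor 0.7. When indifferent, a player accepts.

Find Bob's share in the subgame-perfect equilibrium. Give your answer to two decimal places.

8.71

Round 4 (Alice proposes): Bob gets 5 if talks fail, so Alice offers 5 and keeps 15.
Round 3 (Bob proposes): Alice can get 15 next round, worth 0.79 × 15 = 11.85 now, so Bob offers 11.85, keeping 8.15.
Round 2 (Alice proposes): Bob can get 8.15 next round, worth 0.7 × 8.15 = 5.705 now, so Alice offers 5.705, keeping 14.295.
Round 1 (Bob proposes): Alice can get 14.295 next round, worth 0.79 × 14.295 = 11.29305 now. Bob offers 11.29305 and keeps 20 − 11.29305 = 8.70695.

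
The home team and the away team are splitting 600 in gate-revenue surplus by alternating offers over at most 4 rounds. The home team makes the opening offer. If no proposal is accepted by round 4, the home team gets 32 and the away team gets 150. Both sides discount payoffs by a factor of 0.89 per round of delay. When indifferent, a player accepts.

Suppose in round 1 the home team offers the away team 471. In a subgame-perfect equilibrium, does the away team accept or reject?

Round 4 (the away team proposes): the home team gets 32 if talks fail, so the away team offers 32 and keeps 568.
Round 3 (the home team proposes): the away team can get 568 next round, worth 0.89 × 568 = 505.52 now. The home team offers 505.52 and keeps 600 − 505.52 = 94.48.
Round 2 (the away team proposes): the home team can get 94.48 next round, worth 0.89 × 94.48 = 84.0872 now. The away team offers 84.0872 and keeps 600 − 84.0872 = 515.9128.
So by rejecting in round 1, the away team gets 515.9128 next round, worth 0.89 × 515.9128 = 459.162392 now.
Offer 471 ≥ 459.162392, so the away team accepts.

Accept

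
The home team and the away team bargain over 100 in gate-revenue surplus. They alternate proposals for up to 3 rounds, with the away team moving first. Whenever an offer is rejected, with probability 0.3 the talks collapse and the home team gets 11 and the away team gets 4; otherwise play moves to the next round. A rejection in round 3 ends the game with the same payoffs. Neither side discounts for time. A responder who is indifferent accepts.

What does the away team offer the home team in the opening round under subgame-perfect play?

By backward induction:
Round 3 (the away team proposes): the home team gets 11 if talks fail, so the away team offers 11 and keeps 89.
Round 2 (the home team proposes): rejecting gives the away team an expected 0.7 × 89 + 0.3 × 4 = 63.5; the home team offers that and keeps 36.5.
Round 1 (the away team proposes): rejecting gives the home team an expected 0.7 × 36.5 + 0.3 × 11 = 28.85, so the away team offers 28.85, keeping 71.15.

28.85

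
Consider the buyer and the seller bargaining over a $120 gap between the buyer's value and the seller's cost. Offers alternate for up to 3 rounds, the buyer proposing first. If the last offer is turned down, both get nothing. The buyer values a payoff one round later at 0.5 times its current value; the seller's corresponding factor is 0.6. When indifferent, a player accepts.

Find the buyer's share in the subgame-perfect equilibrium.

84

By backward induction:
Round 3 (the buyer proposes): rejection yields 0 for the seller; the buyer offers 0 and keeps 120.
Round 2 (the seller proposes): the buyer can get 120 next round, worth 0.5 × 120 = 60 now. The seller offers 60 and keeps 120 − 60 = 60.
Round 1 (the buyer proposes): the seller can get 60 next round, worth 0.6 × 60 = 36 now; the buyer offers that and keeps 84.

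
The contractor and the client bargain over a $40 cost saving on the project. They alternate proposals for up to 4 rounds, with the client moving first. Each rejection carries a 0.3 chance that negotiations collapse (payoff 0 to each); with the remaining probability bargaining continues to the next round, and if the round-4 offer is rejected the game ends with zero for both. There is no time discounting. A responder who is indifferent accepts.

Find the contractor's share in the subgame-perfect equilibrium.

Round 4 (the contractor proposes): the client will accept anything ≥ 0, so the contractor offers 0 and keeps 40.
Round 3 (the client proposes): rejecting gives the contractor an expected 0.7 × 40 = 28. The client offers 28 and keeps 40 − 28 = 12.
Round 2 (the contractor proposes): rejecting gives the client an expected 0.7 × 12 = 8.4. The contractor offers 8.4 and keeps 40 − 8.4 = 31.6.
Round 1 (the client proposes): rejecting gives the contractor an expected 0.7 × 31.6 = 22.12. The client offers 22.12 and keeps 40 − 22.12 = 17.88.

22.12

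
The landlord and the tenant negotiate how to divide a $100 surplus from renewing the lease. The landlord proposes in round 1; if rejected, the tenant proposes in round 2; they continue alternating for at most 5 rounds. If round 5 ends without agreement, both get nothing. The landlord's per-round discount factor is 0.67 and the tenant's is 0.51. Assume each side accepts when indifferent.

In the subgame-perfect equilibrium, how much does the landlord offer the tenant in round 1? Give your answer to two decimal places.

22.58

Round 5 (the landlord proposes): the tenant will accept anything ≥ 0, so the landlord offers 0 and keeps 100.
Round 4 (the tenant proposes): the landlord can get 100 next round, worth 0.67 × 100 = 67 now; the tenant offers that and keeps 33.
Round 3 (the landlord proposes): the tenant can get 33 next round, worth 0.51 × 33 = 16.83 now. The landlord offers 16.83 and keeps 100 − 16.83 = 83.17.
Round 2 (the tenant proposes): the landlord can get 83.17 next round, worth 0.67 × 83.17 = 55.7239 now. The tenant offers 55.7239 and keeps 100 − 55.7239 = 44.2761.
Round 1 (the landlord proposes): the tenant can get 44.2761 next round, worth 0.51 × 44.2761 = 22.580811 now. The landlord offers 22.580811 and keeps 100 − 22.580811 = 77.419189.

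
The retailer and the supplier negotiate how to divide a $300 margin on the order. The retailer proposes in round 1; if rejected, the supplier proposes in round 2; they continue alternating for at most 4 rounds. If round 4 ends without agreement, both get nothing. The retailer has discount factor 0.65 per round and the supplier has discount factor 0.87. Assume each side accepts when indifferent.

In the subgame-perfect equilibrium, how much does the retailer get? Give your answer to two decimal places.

Round 4 (the supplier proposes): the retailer will accept anything ≥ 0, so the supplier offers 0 and keeps 300.
Round 3 (the retailer proposes): the supplier can get 300 next round, worth 0.87 × 300 = 261 now; the retailer offers that and keeps 39.
Round 2 (the supplier proposes): the retailer can get 39 next round, worth 0.65 × 39 = 25.35 now, so the supplier offers 25.35, keeping 274.65.
Round 1 (the retailer proposes): the supplier can get 274.65 next round, worth 0.87 × 274.65 = 238.9455 now. The retailer offers 238.9455 and keeps 300 − 238.9455 = 61.0545.

61.05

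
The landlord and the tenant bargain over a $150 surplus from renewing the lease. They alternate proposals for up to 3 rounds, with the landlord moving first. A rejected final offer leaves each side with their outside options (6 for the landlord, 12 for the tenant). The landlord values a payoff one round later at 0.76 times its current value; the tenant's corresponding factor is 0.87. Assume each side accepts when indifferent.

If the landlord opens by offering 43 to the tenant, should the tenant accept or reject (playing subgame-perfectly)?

Round 3 (the landlord proposes): the tenant gets 12 if talks fail, so the landlord offers 12 and keeps 138.
Round 2 (the tenant proposes): the landlord can get 138 next round, worth 0.76 × 138 = 104.88 now, so the tenant offers 104.88, keeping 45.12.
So by rejecting in round 1, the tenant gets 45.12 next round, worth 0.87 × 45.12 = 39.2544 now.
Offer 43 ≥ 39.2544, so the tenant accepts.

Accept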